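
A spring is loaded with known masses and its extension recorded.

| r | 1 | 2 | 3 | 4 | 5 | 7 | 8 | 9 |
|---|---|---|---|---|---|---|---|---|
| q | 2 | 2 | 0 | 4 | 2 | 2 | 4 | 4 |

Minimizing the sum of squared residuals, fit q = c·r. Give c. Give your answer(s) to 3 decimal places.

The normal equations are: 249·c = 114.
(Σr·r = 249, Σr·q = 114.)
Hence c = 114 / 249 ≈ 0.457831.

c = 0.458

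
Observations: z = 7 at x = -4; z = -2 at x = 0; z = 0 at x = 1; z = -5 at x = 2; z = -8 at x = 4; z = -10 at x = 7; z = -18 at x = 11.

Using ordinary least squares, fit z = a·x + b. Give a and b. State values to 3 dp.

MᵀM·[a, b]ᵀ = Mᵀz reads: 207·a + 21·b = -338;  21·a + 7·b = -36.
(Σx·x = 207, Σx = 21, Σ1 = 7, Σx·z = -338, Σz = -36.)
Determinant 207·7 − 21² = 1008.
a = ((-338)·7 − 21·(-36))/1008 = -115/72; b = (207·(-36) − 21·(-338))/1008 = -59/168.

a = -1.597, b = -0.351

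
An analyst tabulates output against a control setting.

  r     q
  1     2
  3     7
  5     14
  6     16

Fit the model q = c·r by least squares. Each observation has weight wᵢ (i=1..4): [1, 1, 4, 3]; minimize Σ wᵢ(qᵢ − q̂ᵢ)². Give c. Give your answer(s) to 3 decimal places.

Normal-equation sums: Σwᵢ·r·r = 218.
For AᵀWq: Σwᵢ·r·q = 591.
Normal equations: [[218]]·[c]ᵀ = [591]ᵀ.
Hence c = 591 / 218 ≈ 2.71101.

c = 2.711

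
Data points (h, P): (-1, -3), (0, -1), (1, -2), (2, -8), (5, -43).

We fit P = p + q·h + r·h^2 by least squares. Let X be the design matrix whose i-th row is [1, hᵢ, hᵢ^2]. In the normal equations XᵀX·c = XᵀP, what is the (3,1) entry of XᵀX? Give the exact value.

31

Row 3 ↔ basis h^2, column 1 ↔ basis 1, so (XᵀX)_{3,1} = Σᵢ h^2 = (1)·(1) + (0)·(1) + (1)·(1) + (4)·(1) + (25)·(1) = 31.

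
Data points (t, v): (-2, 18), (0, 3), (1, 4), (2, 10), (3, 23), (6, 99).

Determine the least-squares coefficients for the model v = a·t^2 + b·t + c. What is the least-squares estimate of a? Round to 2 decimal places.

a = 3.01

The normal equations are: 1410·a + 244·b + 54·c = 3887;  244·a + 54·b + 10·c = 651;  54·a + 10·b + 6·c = 157.
Solving the 3×3 system (Gaussian elimination) gives a = 496/165, b = -69/35, c = 5539/2310.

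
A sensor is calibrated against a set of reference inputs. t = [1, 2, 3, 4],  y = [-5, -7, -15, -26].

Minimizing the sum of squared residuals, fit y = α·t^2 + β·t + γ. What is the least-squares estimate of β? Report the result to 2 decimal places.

β = 4.15

MᵀM·[α, β, γ]ᵀ = Mᵀy reads: 354·α + 100·β + 30·γ = -584;  100·α + 30·β + 10·γ = -168;  30·α + 10·β + 4·γ = -53.
Inverting the 3×3 Gram matrix, [α, β, γ]ᵀ = [-9/4, 83/20, -27/4]ᵀ.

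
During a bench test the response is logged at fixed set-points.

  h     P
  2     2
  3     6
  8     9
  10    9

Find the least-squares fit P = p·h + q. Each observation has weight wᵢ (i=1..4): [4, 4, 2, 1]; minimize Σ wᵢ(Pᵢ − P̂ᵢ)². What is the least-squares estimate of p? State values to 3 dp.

Normal-equation sums: Σwᵢ·h·h = 280, Σwᵢ·h = 46, Σwᵢ·1 = 11.
Right-hand side: Σwᵢ·h·P = 322, Σwᵢ·P = 59.
So AᵀWA·[p, q]ᵀ = AᵀWP: [[280, 46]; [46, 11]]·[p, q]ᵀ = [322, 59]ᵀ.
Eliminating q: 11·(row 1) − 46·(row 2) gives 964·p = 11·322 − 46·59 = 828, so p = 207/241.
Then q = (59 − 46·(207/241))/11 = 427/241.

p = 0.859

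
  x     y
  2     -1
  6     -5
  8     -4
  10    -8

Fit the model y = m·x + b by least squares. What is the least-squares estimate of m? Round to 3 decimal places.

MᵀM·[m, b]ᵀ = Mᵀy reads: 204·m + 26·b = -144;  26·m + 4·b = -18.
(Σx·x = 204, Σx = 26, Σ1 = 4, Σx·y = -144, Σy = -18.)
det = 204·4 − 26² = 140.
m = ((-144)·4 − 26·(-18))/140 = -27/35; b = (204·(-18) − 26·(-144))/140 = 18/35.

m = -0.771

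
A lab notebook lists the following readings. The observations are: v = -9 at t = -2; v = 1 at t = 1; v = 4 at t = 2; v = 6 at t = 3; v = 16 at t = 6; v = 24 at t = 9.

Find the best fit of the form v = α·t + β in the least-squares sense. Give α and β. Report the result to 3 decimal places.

α = 2.993, β = -2.479

From the data, Σt·t = 135, Σt = 19, Σ1 = 6.
Right-hand side: Σt·v = 357, Σv = 42.
Normal equations: [[135, 19]; [19, 6]]·[α, β]ᵀ = [357, 42]ᵀ.
Eliminating β: 6·(row 1) − 19·(row 2) gives 449·α = 6·357 − 19·42 = 1344, so α = 1344/449.
Then β = (42 − 19·(1344/449))/6 = -1113/449.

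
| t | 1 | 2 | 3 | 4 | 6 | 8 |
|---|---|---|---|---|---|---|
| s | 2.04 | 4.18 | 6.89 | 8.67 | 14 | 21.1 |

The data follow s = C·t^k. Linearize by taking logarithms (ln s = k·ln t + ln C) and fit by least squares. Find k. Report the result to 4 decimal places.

k = 1.1074

With ln sᵢ as the transformed response and ln tᵢ as the regressor:
Σln t = 7.0493, Σ(ln t)² = 11.1437, Σln s = 11.9215, Σln t·ln s = 17.1754.
Normal system: [[11.1437, 7.0493]; [7.0493, 6]]·[k, ln C]ᵀ = [17.1754, 11.9215]ᵀ.
Solving (det = 17.1702): k = 1.10740, ln C = 0.68586.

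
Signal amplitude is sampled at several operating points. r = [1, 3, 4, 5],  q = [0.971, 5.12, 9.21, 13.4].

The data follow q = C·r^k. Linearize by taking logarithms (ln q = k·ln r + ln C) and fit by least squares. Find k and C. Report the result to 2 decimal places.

With ln qᵢ as the transformed response and ln rᵢ as the regressor:
Sums: Σln r = 4.0943, Σ(ln r)² = 5.7191, Σln q = 6.4193, Σln r·ln q = 9.0491.
Normal system: [[5.7191, 4.0943]; [4.0943, 4]]·[k, ln C]ᵀ = [9.0491, 6.4193]ᵀ.
Slope k = (n·Σln r·ln q − Σln r·Σln q)/(n·Σ(ln r)² − (Σln r)²) = (4·9.0491 − 4.0943·6.4193)/6.1125 = 1.62185; ln C = (Σln q − k·Σln r)/n = -0.05528, so C = exp(-0.05528) = 0.94622.

k = 1.62, C = 0.95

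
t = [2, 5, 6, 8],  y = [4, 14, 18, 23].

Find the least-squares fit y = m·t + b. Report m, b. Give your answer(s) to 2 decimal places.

Entries of AᵀA: Σt·t = 129, Σt = 21, Σ1 = 4.
Moment sums: Σt·y = 370, Σy = 59.
AᵀA·[m, b]ᵀ = Aᵀy becomes [[129, 21]; [21, 4]]·[m, b]ᵀ = [370, 59]ᵀ.
Δ = 129·4 − 21² = 75.
m = (370·4 − 21·59)/75 = 241/75; b = (129·59 − 21·370)/75 = -53/25.

m = 3.21, b = -2.12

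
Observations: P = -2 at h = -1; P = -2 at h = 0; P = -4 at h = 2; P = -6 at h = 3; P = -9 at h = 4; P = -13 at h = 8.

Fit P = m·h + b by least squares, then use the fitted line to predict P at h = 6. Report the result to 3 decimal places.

P̂ = -10.416

Normal-equation sums: Σh·h = 94, Σh = 16, Σ1 = 6.
And Σh·P = -164, ΣP = -36.
So MᵀM·[m, b]ᵀ = MᵀP: [[94, 16]; [16, 6]]·[m, b]ᵀ = [-164, -36]ᵀ.
det = 94·6 − 16² = 308.
m = ((-164)·6 − 16·(-36))/308 = -102/77; b = (94·(-36) − 16·(-164))/308 = -190/77.
At h = 6: P̂ = (-102/77)·(6) + (-190/77)·(1) = -802/77.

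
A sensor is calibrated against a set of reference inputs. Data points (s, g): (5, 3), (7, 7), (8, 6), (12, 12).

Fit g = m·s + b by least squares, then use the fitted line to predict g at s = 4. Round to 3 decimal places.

The normal equations are: 282·m + 32·b = 256;  32·m + 4·b = 28.
Determinant 282·4 − 32² = 104.
m = (256·4 − 32·28)/104 = 16/13; b = (282·28 − 32·256)/104 = -37/13.
At s = 4: ĝ = (16/13)·(4) + (-37/13)·(1) = 27/13.

ĝ = 2.077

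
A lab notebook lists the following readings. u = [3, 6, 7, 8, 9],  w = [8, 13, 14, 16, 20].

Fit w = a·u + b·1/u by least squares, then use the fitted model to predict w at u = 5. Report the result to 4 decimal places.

ŵ = 11.1215

From the data, Σu·u = 239, Σu·1/u = 5, Σ1/u·1/u = 47569/254016.
For Aᵀw: Σu·w = 508, Σ1/u·w = 199/18.
So AᵀA·[a, b]ᵀ = Aᵀw: [[239, 5]; [5, 47569/254016]]·[a, b]ᵀ = [508, 199/18]ᵀ.
Determinant 239·(47569/254016) − 5² = 5018591/254016.
a = (508·(47569/254016) − 5·(199/18))/(5018591/254016) = 10123612/5018591; b = (239·(199/18) − 5·508)/(5018591/254016) = 25980192/5018591.
At u = 5: ŵ = (10123612/5018591)·(5) + (25980192/5018591)·(1/5) = 279070492/25092955.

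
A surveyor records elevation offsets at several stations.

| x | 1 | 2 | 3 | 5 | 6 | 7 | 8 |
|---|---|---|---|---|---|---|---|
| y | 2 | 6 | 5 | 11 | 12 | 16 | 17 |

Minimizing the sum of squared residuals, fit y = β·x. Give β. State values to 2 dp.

β = 2.15

Sums needed: Σx·x = 188.
Moment sums: Σx·y = 404.
Normal equations: [[188]]·[β]ᵀ = [404]ᵀ.
β = 404/188 = 2.14894.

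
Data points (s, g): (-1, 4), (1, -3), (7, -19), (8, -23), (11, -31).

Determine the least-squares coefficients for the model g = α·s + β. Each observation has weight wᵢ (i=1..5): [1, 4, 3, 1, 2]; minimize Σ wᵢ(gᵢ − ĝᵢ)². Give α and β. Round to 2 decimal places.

The normal equations are: 458·α + 54·β = -1281;  54·α + 11·β = -150.
det = 458·11 − 54² = 2122.
α = ((-1281)·11 − 54·(-150))/2122 = -5991/2122; β = (458·(-150) − 54·(-1281))/2122 = 237/1061.

α = -2.82, β = 0.22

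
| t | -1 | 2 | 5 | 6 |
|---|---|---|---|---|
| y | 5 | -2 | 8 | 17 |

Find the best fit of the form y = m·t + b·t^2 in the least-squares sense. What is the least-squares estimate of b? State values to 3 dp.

b = 1.045

Compute the Gram sums: Σt·t = 66, Σt·t^2 = 348, Σt^2·t^2 = 1938.
Moment sums: Σt·y = 133, Σt^2·y = 809.
AᵀA·[m, b]ᵀ = Aᵀy becomes [[66, 348]; [348, 1938]]·[m, b]ᵀ = [133, 809]ᵀ.
Δ = 66·1938 − 348² = 6804.
m = (133·1938 − 348·809)/6804 = -1321/378; b = (66·809 − 348·133)/6804 = 395/378.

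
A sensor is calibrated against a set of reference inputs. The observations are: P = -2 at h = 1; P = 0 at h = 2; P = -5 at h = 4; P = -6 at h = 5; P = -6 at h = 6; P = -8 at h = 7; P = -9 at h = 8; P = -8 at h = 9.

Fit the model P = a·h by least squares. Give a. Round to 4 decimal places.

Sums needed: Σh·h = 276.
Right-hand side: Σh·P = -288.
Hence a = -288 / 276 ≈ -1.04348.

a = -1.0435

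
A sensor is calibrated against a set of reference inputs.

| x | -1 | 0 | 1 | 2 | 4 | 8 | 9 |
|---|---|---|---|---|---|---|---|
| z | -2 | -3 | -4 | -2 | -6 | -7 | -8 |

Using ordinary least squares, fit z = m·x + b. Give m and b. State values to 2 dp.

Normal-equation sums: Σx·x = 167, Σx = 23, Σ1 = 7.
And Σx·z = -158, Σz = -32.
So MᵀM·[m, b]ᵀ = Mᵀz: [[167, 23]; [23, 7]]·[m, b]ᵀ = [-158, -32]ᵀ.
Δ = 167·7 − 23² = 640.
m = ((-158)·7 − 23·(-32))/640 = -37/64; b = (167·(-32) − 23·(-158))/640 = -171/64.

m = -0.58, b = -2.67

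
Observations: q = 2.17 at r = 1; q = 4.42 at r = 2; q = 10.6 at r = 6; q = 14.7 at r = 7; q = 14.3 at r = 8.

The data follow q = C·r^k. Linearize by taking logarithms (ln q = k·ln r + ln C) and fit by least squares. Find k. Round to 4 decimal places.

k = 0.9147

Taking logs, ln q = k·ln r + ln C, so regress ln q on ln r.
Sums: Σln r = 6.5103, Σ(ln r)² = 11.8015, Σln q = 9.9698, Σln r·ln q = 16.0224.
Normal system: [[11.8015, 6.5103]; [6.5103, 5]]·[k, ln C]ᵀ = [16.0224, 9.9698]ᵀ.
Slope k = (n·Σln r·ln q − Σln r·Σln q)/(n·Σ(ln r)² − (Σln r)²) = (5·16.0224 − 6.5103·9.9698)/16.6240 = 0.91468; ln C = (Σln q − k·Σln r)/n = 0.80301.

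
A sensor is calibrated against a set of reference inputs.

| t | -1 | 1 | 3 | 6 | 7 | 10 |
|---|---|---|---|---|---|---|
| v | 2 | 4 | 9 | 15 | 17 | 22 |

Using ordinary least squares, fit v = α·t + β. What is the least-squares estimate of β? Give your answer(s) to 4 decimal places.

With design matrix X, XᵀX = [[196, 26]; [26, 6]] and Xᵀv = [458, 69]ᵀ.
Eliminating β: 6·(row 1) − 26·(row 2) gives 500·α = 6·458 − 26·69 = 954, so α = 477/250.
Then β = (69 − 26·(477/250))/6 = 404/125.

β = 3.2320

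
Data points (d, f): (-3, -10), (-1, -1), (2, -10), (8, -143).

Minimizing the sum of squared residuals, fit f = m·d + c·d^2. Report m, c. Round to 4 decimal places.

m = -2.1696, c = -1.9589

AᵀA·[m, c]ᵀ = Aᵀf reads: 78·m + 492·c = -1133;  492·m + 4194·c = -9283.
(Σd·d = 78, Σd·d^2 = 492, Σd^2·d^2 = 4194, Σd·f = -1133, Σd^2·f = -9283.)
Δ = 78·4194 − 492² = 85068.
m = ((-1133)·4194 − 492·(-9283))/85068 = -30761/14178; c = (78·(-9283) − 492·(-1133))/85068 = -27773/14178.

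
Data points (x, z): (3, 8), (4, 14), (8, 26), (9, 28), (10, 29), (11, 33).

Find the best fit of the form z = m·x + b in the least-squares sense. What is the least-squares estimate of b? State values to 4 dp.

b = 0.8505

Normal-equation sums: Σx·x = 391, Σx = 45, Σ1 = 6.
Moment sums: Σx·z = 1193, Σz = 138.
Eliminating b: 6·(row 1) − 45·(row 2) gives 321·m = 6·1193 − 45·138 = 948, so m = 316/107.
Then b = (138 − 45·(316/107))/6 = 91/107.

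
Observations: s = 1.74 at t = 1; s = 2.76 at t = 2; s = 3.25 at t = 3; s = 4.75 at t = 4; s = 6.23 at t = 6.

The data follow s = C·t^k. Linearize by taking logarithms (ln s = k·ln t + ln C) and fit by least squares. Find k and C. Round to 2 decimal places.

With ln sᵢ as the transformed response and ln tᵢ as the regressor:
Σln t = 4.9698, Σ(ln t)² = 6.8196, Σln s = 6.1353, Σln t·ln s = 7.4364.
Equations: 6.8196·k + 4.9698·ln C = 7.4364;  4.9698·k + 5·ln C = 6.1353.
Δ = 6.8196·5 − (4.9698)² = 9.3990; k = (7.4364·5 − 4.9698·6.1353)/9.3990 = 0.71187, ln C = (6.8196·6.1353 − 4.9698·7.4364)/9.3990 = 0.51948, so C = exp(0.51948) = 1.68116.

k = 0.71, C = 1.68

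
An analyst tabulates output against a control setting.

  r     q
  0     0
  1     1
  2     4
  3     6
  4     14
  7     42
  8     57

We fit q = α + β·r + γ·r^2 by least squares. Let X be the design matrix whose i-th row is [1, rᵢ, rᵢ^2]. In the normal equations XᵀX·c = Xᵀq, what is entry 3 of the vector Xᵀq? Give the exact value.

Entry 3 ↔ basis r^2, so (Xᵀq)_{3} = Σᵢ (r^2)·qᵢ = (0)·(0) + (1)·(1) + (4)·(4) + (9)·(6) + (16)·(14) + (49)·(42) + (64)·(57) = 6001.

6001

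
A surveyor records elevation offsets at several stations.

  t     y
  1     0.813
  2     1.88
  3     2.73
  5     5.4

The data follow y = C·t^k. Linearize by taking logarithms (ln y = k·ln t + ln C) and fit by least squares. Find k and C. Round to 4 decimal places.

k = 1.1593, C = 0.8130

Linearized form: ln y = k·ln t + ln C. From the 4 transformed points,
Sums: Σln t = 3.4012, Σ(ln t)² = 4.2777, Σln y = 3.1149, Σln t·ln y = 4.2551.
Normal system: [[4.2777, 3.4012]; [3.4012, 4]]·[k, ln C]ᵀ = [4.2551, 3.1149]ᵀ.
Δ = 4.2777·4 − (3.4012)² = 5.5426; k = (4.2551·4 − 3.4012·3.1149)/5.5426 = 1.15932, ln C = (4.2777·3.1149 − 3.4012·4.2551)/5.5426 = -0.20703, so C = exp(-0.20703) = 0.81299.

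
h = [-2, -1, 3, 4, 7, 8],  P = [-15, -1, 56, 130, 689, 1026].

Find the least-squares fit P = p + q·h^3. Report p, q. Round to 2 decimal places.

Sums needed: Σ1 = 6, Σh^3 = 937, Σh^3·h^3 = 384683.
And ΣP = 1885, Σh^3·P = 771592.
Eliminating q: 384683·(row 1) − 937·(row 2) gives 1430129·p = 384683·1885 − 937·771592 = 2145751, so p = 2145751/1430129.
Then q = (771592 − 937·(2145751/1430129))/384683 = 2863307/1430129.

p = 1.50, q = 2.00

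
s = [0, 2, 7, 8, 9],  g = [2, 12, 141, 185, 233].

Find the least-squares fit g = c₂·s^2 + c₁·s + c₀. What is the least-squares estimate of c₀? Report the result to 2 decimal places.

From the data, Σs^2·s^2 = 13074, Σs^2·s = 1592, Σs^2 = 198, Σs·s = 198, Σs = 26, Σ1 = 5.
Right-hand side: Σs^2·g = 37670, Σs·g = 4588, Σg = 573.
Row-reducing yields c₂ = 45162/15439, c₁ = -9029/15439, c₀ = 27845/15439.

c₀ = 1.80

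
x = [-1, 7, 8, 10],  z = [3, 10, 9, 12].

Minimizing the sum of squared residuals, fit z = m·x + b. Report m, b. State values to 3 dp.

m = 0.786, b = 3.786

Sums needed: Σx·x = 214, Σx = 24, Σ1 = 4.
Moment sums: Σx·z = 259, Σz = 34.
det = 214·4 − 24² = 280.
m = (259·4 − 24·34)/280 = 11/14; b = (214·34 − 24·259)/280 = 53/14.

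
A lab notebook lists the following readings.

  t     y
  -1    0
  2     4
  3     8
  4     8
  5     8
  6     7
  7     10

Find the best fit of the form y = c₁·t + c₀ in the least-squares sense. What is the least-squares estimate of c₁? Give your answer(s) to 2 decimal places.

The normal equations are: 140·c₁ + 26·c₀ = 216;  26·c₁ + 7·c₀ = 45.
Eliminating c₀: 7·(row 1) − 26·(row 2) gives 304·c₁ = 7·216 − 26·45 = 342, so c₁ = 9/8.
Then c₀ = (45 − 26·(9/8))/7 = 9/4.

c₁ = 1.13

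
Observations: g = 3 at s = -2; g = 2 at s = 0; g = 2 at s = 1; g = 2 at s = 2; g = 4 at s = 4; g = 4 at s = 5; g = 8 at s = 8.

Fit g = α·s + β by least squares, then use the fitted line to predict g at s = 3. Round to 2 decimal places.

Sums needed: Σs·s = 114, Σs = 18, Σ1 = 7.
And Σs·g = 100, Σg = 25.
Δ = 114·7 − 18² = 474.
α = (100·7 − 18·25)/474 = 125/237; β = (114·25 − 18·100)/474 = 175/79.
At s = 3: ĝ = (125/237)·(3) + (175/79)·(1) = 300/79.

ĝ = 3.80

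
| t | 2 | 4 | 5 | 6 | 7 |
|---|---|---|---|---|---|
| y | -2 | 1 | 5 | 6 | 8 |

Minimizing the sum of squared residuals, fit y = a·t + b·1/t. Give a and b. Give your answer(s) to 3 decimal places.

Sums needed: Σt·t = 130, Σt·1/t = 5, Σ1/t·1/t = 70681/176400.
For Aᵀy: Σt·y = 117, Σ1/t·y = 67/28.
So AᵀA·[a, b]ᵀ = Aᵀy: [[130, 5]; [5, 70681/176400]]·[a, b]ᵀ = [117, 67/28]ᵀ.
Determinant 130·(70681/176400) − 5² = 477853/17640.
a = (117·(70681/176400) − 5·(67/28))/(477853/17640) = 6159177/4778530; b = (130·(67/28) − 5·117)/(477853/17640) = -4832100/477853.

a = 1.289, b = -10.112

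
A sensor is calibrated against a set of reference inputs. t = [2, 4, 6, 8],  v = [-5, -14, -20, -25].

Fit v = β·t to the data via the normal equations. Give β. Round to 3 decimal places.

β = -3.217

Setting ∂/∂β … = 0 gives: 120·β = -386.
Hence β = -386 / 120 ≈ -3.21667.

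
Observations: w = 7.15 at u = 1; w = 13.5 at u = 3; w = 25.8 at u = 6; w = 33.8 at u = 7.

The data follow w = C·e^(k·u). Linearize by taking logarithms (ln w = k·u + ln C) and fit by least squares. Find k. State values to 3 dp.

k = 0.252

Let Y = ln w. Fitting Y = k·u + ln C by least squares:
Σu = 17.0000, Σ(u)² = 95.0000, Σln w = 11.3406, Σu·ln w = 53.9207.
Equations: 95.0000·k + 17.0000·ln C = 53.9207;  17.0000·k + 4·ln C = 11.3406.
Solving (det = 91.0000): k = 0.25156, ln C = 1.76604.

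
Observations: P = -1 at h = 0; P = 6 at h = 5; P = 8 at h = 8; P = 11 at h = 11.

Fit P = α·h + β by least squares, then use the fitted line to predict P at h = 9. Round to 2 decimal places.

The normal equations are: 210·α + 24·β = 215;  24·α + 4·β = 24.
Eliminating β: 4·(row 1) − 24·(row 2) gives 264·α = 4·215 − 24·24 = 284, so α = 71/66.
Then β = (24 − 24·(71/66))/4 = -5/11.
At h = 9: P̂ = (71/66)·(9) + (-5/11)·(1) = 203/22.

P̂ = 9.23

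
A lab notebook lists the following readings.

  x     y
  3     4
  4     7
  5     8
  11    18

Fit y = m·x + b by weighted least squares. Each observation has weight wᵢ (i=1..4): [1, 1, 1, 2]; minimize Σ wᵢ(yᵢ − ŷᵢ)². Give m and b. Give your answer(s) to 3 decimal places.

m = 1.678, b = -0.408

Sums needed: Σwᵢ·x·x = 292, Σwᵢ·x = 34, Σwᵢ·1 = 5.
Moment sums: Σwᵢ·x·y = 476, Σwᵢ·y = 55.
Normal equations: [[292, 34]; [34, 5]]·[m, b]ᵀ = [476, 55]ᵀ.
Eliminating b: 5·(row 1) − 34·(row 2) gives 304·m = 5·476 − 34·55 = 510, so m = 255/152.
Then b = (55 − 34·(255/152))/5 = -31/76.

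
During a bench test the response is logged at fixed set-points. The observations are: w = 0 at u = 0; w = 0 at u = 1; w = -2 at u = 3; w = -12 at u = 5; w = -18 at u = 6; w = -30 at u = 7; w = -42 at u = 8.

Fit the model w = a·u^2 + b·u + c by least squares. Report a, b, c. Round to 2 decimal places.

a = -0.97, b = 2.67, c = -0.81

Forming MᵀM = [[8500, 1224, 184]; [1224, 184, 30]; [184, 30, 7]] and Mᵀw = [-5124, -720, -104]ᵀ gives MᵀM·[a, b, c]ᵀ = Mᵀw.
Inverting the 3×3 Gram matrix, [a, b, c]ᵀ = [-5713/5889, 5246/1963, -4772/5889]ᵀ.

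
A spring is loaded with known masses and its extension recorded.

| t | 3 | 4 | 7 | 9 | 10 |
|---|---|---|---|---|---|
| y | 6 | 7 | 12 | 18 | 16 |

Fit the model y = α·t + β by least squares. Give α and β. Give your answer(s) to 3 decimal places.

α = 1.683, β = 0.694

With design matrix A, AᵀA = [[255, 33]; [33, 5]] and Aᵀy = [452, 59]ᵀ.
Determinant 255·5 − 33² = 186.
α = (452·5 − 33·59)/186 = 313/186; β = (255·59 − 33·452)/186 = 43/62.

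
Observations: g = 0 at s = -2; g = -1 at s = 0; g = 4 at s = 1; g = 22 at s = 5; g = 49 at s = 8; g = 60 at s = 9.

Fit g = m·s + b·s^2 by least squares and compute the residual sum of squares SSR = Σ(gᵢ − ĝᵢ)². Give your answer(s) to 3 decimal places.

Compute the Gram sums: Σs·s = 175, Σs·s^2 = 1359, Σs^2·s^2 = 11299.
For Xᵀg: Σs·g = 1046, Σs^2·g = 8550.
XᵀX·[m, b]ᵀ = Xᵀg becomes [[175, 1359]; [1359, 11299]]·[m, b]ᵀ = [1046, 8550]ᵀ.
det = 175·11299 − 1359² = 130444.
m = (1046·11299 − 1359·8550)/130444 = 49826/32611; b = (175·8550 − 1359·1046)/130444 = 18684/32611.
Residuals: 24916/32611, -1, 61934/32611, 1212/32611, 3555/32611, -5178/32611; SSR = 170526/32611.

SSR = 5.229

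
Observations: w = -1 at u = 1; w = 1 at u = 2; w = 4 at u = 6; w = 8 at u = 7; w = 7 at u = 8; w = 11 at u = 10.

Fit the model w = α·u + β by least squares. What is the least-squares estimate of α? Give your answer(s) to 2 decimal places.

α = 1.26

AᵀA·[α, β]ᵀ = Aᵀw reads: 254·α + 34·β = 247;  34·α + 6·β = 30.
(Σu·u = 254, Σu = 34, Σ1 = 6, Σu·w = 247, Σw = 30.)
Δ = 254·6 − 34² = 368.
α = (247·6 − 34·30)/368 = 231/184; β = (254·30 − 34·247)/368 = -389/184.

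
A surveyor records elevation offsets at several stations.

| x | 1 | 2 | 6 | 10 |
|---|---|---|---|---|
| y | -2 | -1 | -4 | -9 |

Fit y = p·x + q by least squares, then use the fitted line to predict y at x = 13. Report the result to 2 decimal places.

ŷ = -10.83

The normal system MᵀM·[p, q]ᵀ = Mᵀy is [[141, 19]; [19, 4]]·[p, q]ᵀ = [-118, -16]ᵀ.
Eliminating q: 4·(row 1) − 19·(row 2) gives 203·p = 4·(-118) − 19·(-16) = -168, so p = -24/29.
Then q = ((-16) − 19·(-24/29))/4 = -2/29.
At x = 13: ŷ = (-24/29)·(13) + (-2/29)·(1) = -314/29.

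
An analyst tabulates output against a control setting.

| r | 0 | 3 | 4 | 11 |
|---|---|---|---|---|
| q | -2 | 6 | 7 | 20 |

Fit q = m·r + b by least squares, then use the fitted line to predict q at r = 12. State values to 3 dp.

q̂ = 22.346

Compute the Gram sums: Σr·r = 146, Σr = 18, Σ1 = 4.
And Σr·q = 266, Σq = 31.
det = 146·4 − 18² = 260.
m = (266·4 − 18·31)/260 = 253/130; b = (146·31 − 18·266)/260 = -131/130.
At r = 12: q̂ = (253/130)·(12) + (-131/130)·(1) = 581/26.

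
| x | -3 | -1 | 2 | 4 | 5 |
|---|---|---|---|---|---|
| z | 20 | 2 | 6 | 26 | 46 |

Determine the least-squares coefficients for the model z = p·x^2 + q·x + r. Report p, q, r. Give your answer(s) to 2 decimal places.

p = 2.03, q = -0.94, r = -1.00

Entries of MᵀM: Σx^2·x^2 = 979, Σx^2·x = 169, Σx^2 = 55, Σx·x = 55, Σx = 7, Σ1 = 5.
For Mᵀz: Σx^2·z = 1772, Σx·z = 284, Σz = 100.
Solving the 3×3 system (Gaussian elimination) gives p = 7136/3517, q = -3320/3517, r = -3508/3517.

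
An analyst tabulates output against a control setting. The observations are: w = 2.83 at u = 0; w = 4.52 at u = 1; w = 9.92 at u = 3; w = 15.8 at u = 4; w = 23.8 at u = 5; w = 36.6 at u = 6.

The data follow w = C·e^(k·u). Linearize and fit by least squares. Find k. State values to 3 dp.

Taking logs, ln w = k·u + ln C, so regress ln w on u.
Σu = 19.0000, Σ(u)² = 87.0000, Σln w = 14.3731, Σu·ln w = 56.8809.
Normal system: [[87.0000, 19.0000]; [19.0000, 6]]·[k, ln C]ᵀ = [56.8809, 14.3731]ᵀ.
Solving (det = 161.0000): k = 0.42358, ln C = 1.05417.

k = 0.424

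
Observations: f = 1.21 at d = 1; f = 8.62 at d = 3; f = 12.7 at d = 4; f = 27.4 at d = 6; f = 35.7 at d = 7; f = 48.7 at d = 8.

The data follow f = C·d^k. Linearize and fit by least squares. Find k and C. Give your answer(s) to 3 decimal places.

k = 1.753, C = 1.202

Taking logs, ln f = k·ln d + ln C, so regress ln f on ln d.
Σln d = 8.3020, Σ(ln d)² = 14.4498, Σln f = 15.6577, Σln d·ln f = 26.8586.
Equations: 14.4498·k + 8.3020·ln C = 26.8586;  8.3020·k + 6·ln C = 15.6577.
Solving (det = 17.7753): k = 1.75305, ln C = 0.18397, so C = exp(0.18397) = 1.20198.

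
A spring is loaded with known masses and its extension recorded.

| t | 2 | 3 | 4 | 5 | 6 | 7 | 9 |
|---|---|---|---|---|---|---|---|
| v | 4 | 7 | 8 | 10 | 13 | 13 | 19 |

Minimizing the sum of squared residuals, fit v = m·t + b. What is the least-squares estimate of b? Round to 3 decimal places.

b = 0.180

Forming AᵀA = [[220, 36]; [36, 7]] and Aᵀv = [451, 74]ᵀ gives AᵀA·[m, b]ᵀ = Aᵀv.
Δ = 220·7 − 36² = 244.
m = (451·7 − 36·74)/244 = 493/244; b = (220·74 − 36·451)/244 = 11/61.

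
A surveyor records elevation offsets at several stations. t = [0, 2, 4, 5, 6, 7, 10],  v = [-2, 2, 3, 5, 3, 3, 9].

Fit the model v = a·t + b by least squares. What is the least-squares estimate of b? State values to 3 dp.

b = -1.079

Setting ∂/∂a … = 0 gives: 230·a + 34·b = 170;  34·a + 7·b = 23.
(Σt·t = 230, Σt = 34, Σ1 = 7, Σt·v = 170, Σv = 23.)
Δ = 230·7 − 34² = 454.
a = (170·7 − 34·23)/454 = 204/227; b = (230·23 − 34·170)/454 = -245/227.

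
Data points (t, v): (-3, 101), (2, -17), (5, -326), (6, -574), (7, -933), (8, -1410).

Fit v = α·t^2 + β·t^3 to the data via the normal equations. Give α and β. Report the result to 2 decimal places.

α = 2.11, β = -3.02

With design matrix X, XᵀX = [[8515, 60265]; [60265, 442867]] and Xᵀv = [-163930, -1209536]ᵀ.
Δ = 8515·442867 − 60265² = 139142280.
α = ((-163930)·442867 − 60265·(-1209536))/139142280 = 1726469/818484; β = (8515·(-1209536) − 60265·(-163930))/139142280 = -41995759/13914228.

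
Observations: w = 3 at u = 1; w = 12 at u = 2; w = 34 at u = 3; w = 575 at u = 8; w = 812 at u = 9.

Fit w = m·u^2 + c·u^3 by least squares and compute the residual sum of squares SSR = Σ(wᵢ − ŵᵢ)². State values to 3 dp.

Normal-equation sums: Σu^2·u^2 = 10755, Σu^2·u^3 = 92093, Σu^3·u^3 = 794379.
Moment sums: Σu^2·w = 102929, Σu^3·w = 887365.
Determinant 10755·794379 − 92093² = 62425496.
m = (102929·794379 − 92093·887365)/62425496 = 22265573/31212748; c = (10755·887365 − 92093·102929)/62425496 = 32285089/31212748.
Residuals: 19543791/15606374, 6802493/7803187, -2713532/7803187, -1908035/7803187, 2705041/15606374; SSR = 39624071/15606374.

SSR = 2.539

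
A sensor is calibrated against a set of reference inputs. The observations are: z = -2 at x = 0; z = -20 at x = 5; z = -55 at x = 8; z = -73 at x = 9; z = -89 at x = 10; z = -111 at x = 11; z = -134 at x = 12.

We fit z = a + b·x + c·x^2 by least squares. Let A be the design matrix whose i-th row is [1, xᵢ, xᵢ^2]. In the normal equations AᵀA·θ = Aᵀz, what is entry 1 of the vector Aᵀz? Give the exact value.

-484

Entry 1 ↔ basis 1, so (Aᵀz)_{1} = Σᵢ zᵢ = (1)·(-2) + (1)·(-20) + (1)·(-55) + (1)·(-73) + (1)·(-89) + (1)·(-111) + (1)·(-134) = -484.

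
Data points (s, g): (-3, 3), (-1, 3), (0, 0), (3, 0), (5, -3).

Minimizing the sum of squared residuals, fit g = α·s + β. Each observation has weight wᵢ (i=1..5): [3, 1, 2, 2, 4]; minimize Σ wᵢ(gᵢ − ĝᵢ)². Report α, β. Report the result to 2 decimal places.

α = -0.72, β = 0.96

From the data, Σwᵢ·s·s = 146, Σwᵢ·s = 16, Σwᵢ·1 = 12.
Moment sums: Σwᵢ·s·g = -90, Σwᵢ·g = 0.
MᵀWM·[α, β]ᵀ = MᵀWg becomes [[146, 16]; [16, 12]]·[α, β]ᵀ = [-90, 0]ᵀ.
Eliminating β: 12·(row 1) − 16·(row 2) gives 1496·α = 12·(-90) − 16·0 = -1080, so α = -135/187.
Then β = (0 − 16·(-135/187))/12 = 180/187.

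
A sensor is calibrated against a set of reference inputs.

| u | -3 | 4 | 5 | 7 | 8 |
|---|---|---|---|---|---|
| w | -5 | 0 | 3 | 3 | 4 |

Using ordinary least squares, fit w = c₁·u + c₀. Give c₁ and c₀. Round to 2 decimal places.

c₁ = 0.83, c₀ = -2.48

With design matrix X, XᵀX = [[163, 21]; [21, 5]] and Xᵀw = [83, 5]ᵀ.
Δ = 163·5 − 21² = 374.
c₁ = (83·5 − 21·5)/374 = 155/187; c₀ = (163·5 − 21·83)/374 = -464/187.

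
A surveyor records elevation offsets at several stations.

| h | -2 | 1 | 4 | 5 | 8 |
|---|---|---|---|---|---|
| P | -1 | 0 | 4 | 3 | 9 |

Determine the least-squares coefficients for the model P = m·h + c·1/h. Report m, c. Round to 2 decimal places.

m = 1.02, c = -1.36

The normal equations are: 110·m + 5·c = 105;  5·m + (2189/1600)·c = 129/40.
(Σh·h = 110, Σh·1/h = 5, Σ1/h·1/h = 2189/1600, Σh·P = 105, Σ1/h·P = 129/40.)
Δ = 110·(2189/1600) − 5² = 20079/160.
m = (105·(2189/1600) − 5·(129/40))/(20079/160) = 13603/13386; c = (110·(129/40) − 5·105)/(20079/160) = -9080/6693.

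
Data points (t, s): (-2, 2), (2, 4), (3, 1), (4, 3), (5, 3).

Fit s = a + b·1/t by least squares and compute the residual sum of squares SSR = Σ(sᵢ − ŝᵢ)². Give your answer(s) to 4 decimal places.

Sums needed: Σ1 = 5, Σ1/t = 47/60, Σ1/t·1/t = 2569/3600.
For Xᵀs: Σs = 13, Σ1/t·s = 161/60.
Normal equations: [[5, 47/60]; [47/60, 2569/3600]]·[a, b]ᵀ = [13, 161/60]ᵀ.
Determinant 5·(2569/3600) − (47/60)² = 2659/900.
a = (13·(2569/3600) − (47/60)·(161/60))/(2659/900) = 12915/5318; b = (5·(161/60) − (47/60)·13)/(2659/900) = 2910/2659.
Residuals: 631/5318, 5447/5318, -9537/5318, 792/2659, 1875/5318; SSR = 11945/2659.

SSR = 4.4923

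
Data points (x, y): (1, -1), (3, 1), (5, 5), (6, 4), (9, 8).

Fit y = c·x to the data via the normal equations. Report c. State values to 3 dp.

c = 0.809

Compute the Gram sums: Σx·x = 152.
For Mᵀy: Σx·y = 123.
Normal equations: [[152]]·[c]ᵀ = [123]ᵀ.
Hence c = 123 / 152 ≈ 0.809211.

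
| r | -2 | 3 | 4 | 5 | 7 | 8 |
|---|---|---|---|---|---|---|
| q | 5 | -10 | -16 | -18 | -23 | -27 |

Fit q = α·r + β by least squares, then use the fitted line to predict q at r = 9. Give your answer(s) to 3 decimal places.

Forming MᵀM = [[167, 25]; [25, 6]] and Mᵀq = [-571, -89]ᵀ gives MᵀM·[α, β]ᵀ = Mᵀq.
Determinant 167·6 − 25² = 377.
α = ((-571)·6 − 25·(-89))/377 = -1201/377; β = (167·(-89) − 25·(-571))/377 = -588/377.
At r = 9: q̂ = (-1201/377)·(9) + (-588/377)·(1) = -393/13.

q̂ = -30.231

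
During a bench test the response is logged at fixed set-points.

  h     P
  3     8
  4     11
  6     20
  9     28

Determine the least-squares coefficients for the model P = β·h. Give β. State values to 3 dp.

Setting ∂/∂β … = 0 gives: 142·β = 440.
(Σh·h = 142, Σh·P = 440.)
β = 440/142 = 3.09859.

β = 3.099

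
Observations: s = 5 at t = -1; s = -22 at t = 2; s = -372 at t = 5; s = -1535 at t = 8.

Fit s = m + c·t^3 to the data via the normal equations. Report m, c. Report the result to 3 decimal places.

From the data, Σ1 = 4, Σt^3 = 644, Σt^3·t^3 = 277834.
For Xᵀs: Σs = -1924, Σt^3·s = -832601.
det = 4·277834 − 644² = 696600.
m = ((-1924)·277834 − 644·(-832601))/696600 = 1061/450; c = (4·(-832601) − 644·(-1924))/696600 = -1351/450.

m = 2.358, c = -3.002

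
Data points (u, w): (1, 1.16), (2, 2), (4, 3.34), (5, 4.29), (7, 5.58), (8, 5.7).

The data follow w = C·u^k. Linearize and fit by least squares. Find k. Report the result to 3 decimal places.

Taking logs, ln w = k·ln u + ln C, so regress ln w on ln u.
AᵀA = [[13.1032, 7.7142]; [7.7142, 6]], rhs = [11.4607, 6.9635]ᵀ  (here Σln u = 7.7142, Σ(ln u)² = 13.1032, Σln w = 6.9635, Σln u·ln w = 11.4607).
Δ = 13.1032·6 − (7.7142)² = 19.1098; k = (11.4607·6 − 7.7142·6.9635)/19.1098 = 0.78735, ln C = (13.1032·6.9635 − 7.7142·11.4607)/19.1098 = 0.14828.

k = 0.787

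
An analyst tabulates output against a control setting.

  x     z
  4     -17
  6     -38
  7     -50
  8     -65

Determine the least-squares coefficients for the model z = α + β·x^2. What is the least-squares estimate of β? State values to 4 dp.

Sums needed: Σ1 = 4, Σx^2 = 165, Σx^2·x^2 = 8049.
Moment sums: Σz = -170, Σx^2·z = -8250.
MᵀM·[α, β]ᵀ = Mᵀz becomes [[4, 165]; [165, 8049]]·[α, β]ᵀ = [-170, -8250]ᵀ.
det = 4·8049 − 165² = 4971.
α = ((-170)·8049 − 165·(-8250))/4971 = -2360/1657; β = (4·(-8250) − 165·(-170))/4971 = -1650/1657.

β = -0.9958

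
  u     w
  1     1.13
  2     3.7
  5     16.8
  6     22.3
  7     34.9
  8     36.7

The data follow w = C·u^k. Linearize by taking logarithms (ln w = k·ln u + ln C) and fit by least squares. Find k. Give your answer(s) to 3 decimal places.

k = 1.697

With ln wᵢ as the transformed response and ln uᵢ as the regressor:
AᵀA = [[14.3918, 8.1197]; [8.1197, 6]], rhs = [25.4150, 14.5118]ᵀ  (here Σln u = 8.1197, Σ(ln u)² = 14.3918, Σln w = 14.5118, Σln u·ln w = 25.4150).
Slope k = (n·Σln u·ln w − Σln u·Σln w)/(n·Σ(ln u)² − (Σln u)²) = (6·25.4150 − 8.1197·14.5118)/20.4213 = 1.69718; ln C = (Σln w − k·Σln u)/n = 0.12187.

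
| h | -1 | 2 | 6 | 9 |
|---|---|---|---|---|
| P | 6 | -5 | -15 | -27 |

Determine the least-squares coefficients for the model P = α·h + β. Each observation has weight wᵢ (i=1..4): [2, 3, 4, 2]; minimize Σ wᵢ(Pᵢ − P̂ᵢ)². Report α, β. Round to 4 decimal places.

α = -3.1239, β = 2.4274

Sums needed: Σwᵢ·h·h = 320, Σwᵢ·h = 46, Σwᵢ·1 = 11.
For AᵀWP: Σwᵢ·h·P = -888, Σwᵢ·P = -117.
Normal equations: [[320, 46]; [46, 11]]·[α, β]ᵀ = [-888, -117]ᵀ.
Eliminating β: 11·(row 1) − 46·(row 2) gives 1404·α = 11·(-888) − 46·(-117) = -4386, so α = -731/234.
Then β = ((-117) − 46·(-731/234))/11 = 284/117.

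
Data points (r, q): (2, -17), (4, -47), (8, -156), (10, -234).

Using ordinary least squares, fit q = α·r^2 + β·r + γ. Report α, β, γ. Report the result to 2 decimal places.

α = -2.00, β = -3.15, γ = -2.60

Compute the Gram sums: Σr^2·r^2 = 14368, Σr^2·r = 1584, Σr^2 = 184, Σr·r = 184, Σr = 24, Σ1 = 4.
For Mᵀq: Σr^2·q = -34204, Σr·q = -3810, Σq = -454.
So MᵀM·[α, β, γ]ᵀ = Mᵀq: [[14368, 1584, 184]; [1584, 184, 24]; [184, 24, 4]]·[α, β, γ]ᵀ = [-34204, -3810, -454]ᵀ.
Row-reducing yields α = -2, β = -63/20, γ = -13/5.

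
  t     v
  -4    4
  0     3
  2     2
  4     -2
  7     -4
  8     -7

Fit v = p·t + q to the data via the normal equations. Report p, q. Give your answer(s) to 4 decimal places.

Forming AᵀA = [[149, 17]; [17, 6]] and Aᵀv = [-104, -4]ᵀ gives AᵀA·[p, q]ᵀ = Aᵀv.
Determinant 149·6 − 17² = 605.
p = ((-104)·6 − 17·(-4))/605 = -556/605; q = (149·(-4) − 17·(-104))/605 = 1172/605.

p = -0.9190, q = 1.9372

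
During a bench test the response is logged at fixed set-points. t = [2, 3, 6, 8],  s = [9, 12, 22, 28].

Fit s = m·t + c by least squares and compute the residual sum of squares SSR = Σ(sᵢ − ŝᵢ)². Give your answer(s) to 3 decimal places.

SSR = 0.110

The normal system XᵀX·[m, c]ᵀ = Xᵀs is [[113, 19]; [19, 4]]·[m, c]ᵀ = [410, 71]ᵀ.
Eliminating c: 4·(row 1) − 19·(row 2) gives 91·m = 4·410 − 19·71 = 291, so m = 291/91.
Then c = (71 − 19·(291/91))/4 = 233/91.
Residuals: 4/91, -2/13, 23/91, -1/7; SSR = 10/91.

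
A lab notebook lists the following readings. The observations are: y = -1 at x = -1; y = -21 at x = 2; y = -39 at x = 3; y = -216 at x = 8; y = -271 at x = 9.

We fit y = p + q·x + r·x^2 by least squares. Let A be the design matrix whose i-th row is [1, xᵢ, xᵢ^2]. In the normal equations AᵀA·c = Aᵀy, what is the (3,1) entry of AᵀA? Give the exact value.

159

Row 3 ↔ basis x^2, column 1 ↔ basis 1, so (AᵀA)_{3,1} = Σᵢ x^2 = (1)·(1) + (4)·(1) + (9)·(1) + (64)·(1) + (81)·(1) = 159.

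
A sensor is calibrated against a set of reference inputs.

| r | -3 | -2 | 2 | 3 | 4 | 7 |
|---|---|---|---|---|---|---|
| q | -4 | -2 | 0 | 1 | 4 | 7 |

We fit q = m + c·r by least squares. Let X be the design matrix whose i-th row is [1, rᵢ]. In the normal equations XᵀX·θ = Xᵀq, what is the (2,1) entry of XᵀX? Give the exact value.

11

Row 2 ↔ basis r, column 1 ↔ basis 1, so (XᵀX)_{2,1} = Σᵢ r = (-3)·(1) + (-2)·(1) + (2)·(1) + (3)·(1) + (4)·(1) + (7)·(1) = 11.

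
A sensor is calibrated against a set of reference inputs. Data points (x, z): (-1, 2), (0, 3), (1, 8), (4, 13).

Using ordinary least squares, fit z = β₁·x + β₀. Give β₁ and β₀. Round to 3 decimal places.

With design matrix M, MᵀM = [[18, 4]; [4, 4]] and Mᵀz = [58, 26]ᵀ.
det = 18·4 − 4² = 56.
β₁ = (58·4 − 4·26)/56 = 16/7; β₀ = (18·26 − 4·58)/56 = 59/14.

β₁ = 2.286, β₀ = 4.214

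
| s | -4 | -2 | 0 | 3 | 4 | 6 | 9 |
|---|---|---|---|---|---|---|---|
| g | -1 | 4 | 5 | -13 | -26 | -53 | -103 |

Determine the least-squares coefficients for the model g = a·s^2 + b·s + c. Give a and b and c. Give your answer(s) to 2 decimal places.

a = -0.99, b = -3.00, c = 3.08

Forming MᵀM = [[8466, 964, 162]; [964, 162, 16]; [162, 16, 7]] and Mᵀg = [-10784, -1392, -187]ᵀ gives MᵀM·[a, b, c]ᵀ = Mᵀg.
Solving the 3×3 system (Gaussian elimination) gives a = -414965/418481, b = -1253974/418481, c = 1290281/418481.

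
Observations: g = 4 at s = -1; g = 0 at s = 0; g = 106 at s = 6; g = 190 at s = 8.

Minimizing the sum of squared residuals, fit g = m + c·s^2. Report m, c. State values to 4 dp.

AᵀA·[m, c]ᵀ = Aᵀg reads: 4·m + 101·c = 300;  101·m + 5393·c = 15980.
(Σ1 = 4, Σs^2 = 101, Σs^2·s^2 = 5393, Σg = 300, Σs^2·g = 15980.)
Determinant 4·5393 − 101² = 11371.
m = (300·5393 − 101·15980)/11371 = 3920/11371; c = (4·15980 − 101·300)/11371 = 33620/11371.

m = 0.3447, c = 2.9566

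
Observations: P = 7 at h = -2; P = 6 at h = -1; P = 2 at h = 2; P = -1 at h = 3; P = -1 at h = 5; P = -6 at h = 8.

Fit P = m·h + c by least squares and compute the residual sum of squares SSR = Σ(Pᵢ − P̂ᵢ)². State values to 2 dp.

SSR = 3.58

Sums needed: Σh·h = 107, Σh = 15, Σ1 = 6.
And Σh·P = -72, ΣP = 7.
Δ = 107·6 − 15² = 417.
m = ((-72)·6 − 15·7)/417 = -179/139; c = (107·7 − 15·(-72))/417 = 1829/417.
Residuals: 16/417, 136/417, 79/417, -635/417, 439/417, -35/417; SSR = 1492/417.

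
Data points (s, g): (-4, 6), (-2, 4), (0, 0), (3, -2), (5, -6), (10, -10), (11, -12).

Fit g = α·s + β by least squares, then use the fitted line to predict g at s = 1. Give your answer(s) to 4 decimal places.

ĝ = -0.1719

XᵀX·[α, β]ᵀ = Xᵀg reads: 275·α + 23·β = -300;  23·α + 7·β = -20.
det = 275·7 − 23² = 1396.
α = ((-300)·7 − 23·(-20))/1396 = -410/349; β = (275·(-20) − 23·(-300))/1396 = 350/349.
At s = 1: ĝ = (-410/349)·(1) + (350/349)·(1) = -60/349.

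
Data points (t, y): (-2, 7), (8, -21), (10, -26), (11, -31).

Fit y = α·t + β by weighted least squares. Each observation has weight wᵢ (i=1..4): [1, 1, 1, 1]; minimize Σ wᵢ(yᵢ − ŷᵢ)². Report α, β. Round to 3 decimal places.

Compute the Gram sums: Σwᵢ·t·t = 289, Σwᵢ·t = 27, Σwᵢ·1 = 4.
Right-hand side: Σwᵢ·t·y = -783, Σwᵢ·y = -71.
det = 289·4 − 27² = 427.
α = ((-783)·4 − 27·(-71))/427 = -1215/427; β = (289·(-71) − 27·(-783))/427 = 622/427.

α = -2.845, β = 1.457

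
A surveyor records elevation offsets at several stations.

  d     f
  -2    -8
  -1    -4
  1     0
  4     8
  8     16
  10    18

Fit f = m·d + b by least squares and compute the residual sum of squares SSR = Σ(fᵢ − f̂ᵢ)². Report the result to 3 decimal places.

SSR = 7.520

From the data, Σd·d = 186, Σd = 20, Σ1 = 6.
For Xᵀf: Σd·f = 360, Σf = 30.
XᵀX·[m, b]ᵀ = Xᵀf becomes [[186, 20]; [20, 6]]·[m, b]ᵀ = [360, 30]ᵀ.
det = 186·6 − 20² = 716.
m = (360·6 − 20·30)/716 = 390/179; b = (186·30 − 20·360)/716 = -405/179.
Residuals: -247/179, 79/179, 15/179, 277/179, 149/179, -273/179; SSR = 1346/179.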